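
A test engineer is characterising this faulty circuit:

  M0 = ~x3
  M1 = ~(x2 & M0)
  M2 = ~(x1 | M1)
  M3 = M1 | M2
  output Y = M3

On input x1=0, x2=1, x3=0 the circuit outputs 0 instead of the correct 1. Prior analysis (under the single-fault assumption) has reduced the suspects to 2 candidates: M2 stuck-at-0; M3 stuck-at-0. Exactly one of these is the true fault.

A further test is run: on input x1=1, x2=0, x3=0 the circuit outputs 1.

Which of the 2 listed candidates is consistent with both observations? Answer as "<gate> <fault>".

M2 stuck-at-0

Evaluate each candidate on input x1=1, x2=0, x3=0:
  M2 stuck-at-0: M0=1, M1=1, M2=0 [stuck-at-0], M3=1 → 1 — matches
  M3 stuck-at-0: M0=1, M1=1, M2=0, M3=0 [stuck-at-0] → 0 — eliminated
Only M2 stuck-at-0 reproduces the observed 1.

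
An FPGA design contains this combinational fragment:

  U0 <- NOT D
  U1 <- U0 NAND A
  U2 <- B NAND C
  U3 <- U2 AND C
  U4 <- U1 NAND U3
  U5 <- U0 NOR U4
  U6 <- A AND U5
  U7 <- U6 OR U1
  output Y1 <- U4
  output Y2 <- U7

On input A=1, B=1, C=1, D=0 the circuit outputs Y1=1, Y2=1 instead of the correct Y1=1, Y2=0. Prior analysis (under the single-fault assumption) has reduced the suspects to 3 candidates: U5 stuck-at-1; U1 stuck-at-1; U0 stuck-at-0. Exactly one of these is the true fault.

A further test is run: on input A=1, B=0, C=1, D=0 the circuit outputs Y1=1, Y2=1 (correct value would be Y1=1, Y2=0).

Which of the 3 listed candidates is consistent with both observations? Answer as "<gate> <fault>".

U5 stuck-at-1

Evaluate each candidate on input A=1, B=0, C=1, D=0:
  U5 stuck-at-1: U0=1, U1=0, U2=1, U3=1, U4=1, U5=1 [stuck-at-1], U6=1, U7=1 → Y1=1, Y2=1 — matches
  U1 stuck-at-1: U0=1, U1=1 [stuck-at-1], U2=1, U3=1, U4=0, U5=0, U6=0, U7=1 → Y1=0, Y2=1 — eliminated
  U0 stuck-at-0: U0=0 [stuck-at-0], U1=1, U2=1, U3=1, U4=0, U5=1, U6=1, U7=1 → Y1=0, Y2=1 — eliminated
Only U5 stuck-at-1 reproduces the observed Y1=1, Y2=1.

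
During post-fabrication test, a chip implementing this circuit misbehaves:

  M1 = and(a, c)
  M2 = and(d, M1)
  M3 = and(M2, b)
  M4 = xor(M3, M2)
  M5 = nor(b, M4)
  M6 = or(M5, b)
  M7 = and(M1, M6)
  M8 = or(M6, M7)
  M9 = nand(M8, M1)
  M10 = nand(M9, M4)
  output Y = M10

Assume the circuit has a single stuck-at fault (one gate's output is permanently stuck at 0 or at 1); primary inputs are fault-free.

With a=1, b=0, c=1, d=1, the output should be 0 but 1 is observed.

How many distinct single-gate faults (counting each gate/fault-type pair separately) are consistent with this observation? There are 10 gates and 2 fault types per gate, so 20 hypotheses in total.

Fault-free: M1=1, M2=1, M3=0, M4=1, M5=0, M6=0, M7=0, M8=0, M9=1, M10=0 → 0. Observed 1.
  M1: stuck-at-0 ✓; others ✗
  M2: stuck-at-0 ✓; others ✗
  M3: stuck-at-1 ✓; others ✗
  M4: stuck-at-0 ✓; others ✗
  M5: stuck-at-1 ✓; others ✗
  M6: stuck-at-1 ✓; others ✗
  M7: stuck-at-1 ✓; others ✗
  M8: stuck-at-1 ✓; others ✗
  M9: stuck-at-0 ✓; others ✗
  M10: stuck-at-1 ✓; others ✗
Consistent faults: {M1 stuck-at-0, M2 stuck-at-0, M3 stuck-at-1, M4 stuck-at-0, M5 stuck-at-1, M6 stuck-at-1, M7 stuck-at-1, M8 stuck-at-1, M9 stuck-at-0, M10 stuck-at-1} — 10 in all.

10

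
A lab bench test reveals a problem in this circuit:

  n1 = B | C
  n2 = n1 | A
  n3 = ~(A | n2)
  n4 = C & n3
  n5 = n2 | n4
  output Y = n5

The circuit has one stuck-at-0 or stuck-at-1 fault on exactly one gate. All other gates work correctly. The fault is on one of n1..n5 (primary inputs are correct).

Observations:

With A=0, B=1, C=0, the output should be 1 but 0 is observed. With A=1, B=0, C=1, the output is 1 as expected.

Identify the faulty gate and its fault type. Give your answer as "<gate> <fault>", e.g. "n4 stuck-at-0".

n1 stuck-at-0

Fault-free values for test 1 (A=0, B=1, C=0): n1=1, n2=1, n3=0, n4=0, n5=1, giving Y=1. Observed 0.
Test 1: faults giving observed 0 are {n1 stuck-at-0, n2 stuck-at-0, n5 stuck-at-0}.
Test 2 (A=1, B=0, C=1): fault-free n1=1, n2=1, n3=0, n4=0, n5=1 → 1; observed 1. Eliminates n2 stuck-at-0, n5 stuck-at-0.
Only n1 stuck-at-0 is consistent with every test.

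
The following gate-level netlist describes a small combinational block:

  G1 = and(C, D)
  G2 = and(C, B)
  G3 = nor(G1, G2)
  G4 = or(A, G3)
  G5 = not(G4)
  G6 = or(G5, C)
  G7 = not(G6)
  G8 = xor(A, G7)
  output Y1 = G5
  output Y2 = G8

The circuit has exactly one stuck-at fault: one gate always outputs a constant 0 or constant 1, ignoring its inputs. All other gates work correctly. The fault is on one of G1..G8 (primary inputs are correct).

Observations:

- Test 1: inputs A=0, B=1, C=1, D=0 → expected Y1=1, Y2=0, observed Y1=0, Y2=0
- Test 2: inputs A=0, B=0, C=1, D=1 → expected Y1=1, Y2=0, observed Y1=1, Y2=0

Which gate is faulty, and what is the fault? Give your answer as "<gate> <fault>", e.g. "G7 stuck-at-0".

G2 stuck-at-0

Fault-free values for test 1 (A=0, B=1, C=1, D=0): G1=0, G2=1, G3=0, G4=0, G5=1, G6=1, G7=0, G8=0, giving Y1=1, Y2=0. Observed Y1=0, Y2=0.
Test 1: faults giving observed Y1=0, Y2=0 are {G2 stuck-at-0, G3 stuck-at-1, G4 stuck-at-1, G5 stuck-at-0}.
Test 2 (A=0, B=0, C=1, D=1): fault-free G1=1, G2=0, G3=0, G4=0, G5=1, G6=1, G7=0, G8=0 → Y1=1, Y2=0; observed Y1=1, Y2=0. Eliminates G3 stuck-at-1, G4 stuck-at-1, G5 stuck-at-0.
Only G2 stuck-at-0 is consistent with every test.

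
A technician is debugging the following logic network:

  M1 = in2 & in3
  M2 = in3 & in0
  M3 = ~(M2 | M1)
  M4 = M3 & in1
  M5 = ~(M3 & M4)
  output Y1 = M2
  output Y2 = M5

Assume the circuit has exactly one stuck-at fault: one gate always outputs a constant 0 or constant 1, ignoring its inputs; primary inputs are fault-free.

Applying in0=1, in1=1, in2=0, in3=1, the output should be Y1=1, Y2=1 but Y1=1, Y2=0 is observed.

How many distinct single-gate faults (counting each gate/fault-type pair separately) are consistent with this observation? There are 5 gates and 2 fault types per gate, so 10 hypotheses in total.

Fault-free: M1=0, M2=1, M3=0, M4=0, M5=1 → Y1=1, Y2=1. Observed Y1=1, Y2=0.
  M1 stuck-at-0: output Y1=1, Y2=1 ✗
  M1 stuck-at-1: output Y1=1, Y2=1 ✗
  M2 stuck-at-0: output Y1=0, Y2=0 ✗
  M2 stuck-at-1: output Y1=1, Y2=1 ✗
  M3 stuck-at-0: output Y1=1, Y2=1 ✗
  M3 stuck-at-1: output Y1=1, Y2=0 ✓
  M4 stuck-at-0: output Y1=1, Y2=1 ✗
  M4 stuck-at-1: output Y1=1, Y2=1 ✗
  M5 stuck-at-0: output Y1=1, Y2=0 ✓
  M5 stuck-at-1: output Y1=1, Y2=1 ✗
Consistent faults: {M3 stuck-at-1, M5 stuck-at-0} — 2 in all.

2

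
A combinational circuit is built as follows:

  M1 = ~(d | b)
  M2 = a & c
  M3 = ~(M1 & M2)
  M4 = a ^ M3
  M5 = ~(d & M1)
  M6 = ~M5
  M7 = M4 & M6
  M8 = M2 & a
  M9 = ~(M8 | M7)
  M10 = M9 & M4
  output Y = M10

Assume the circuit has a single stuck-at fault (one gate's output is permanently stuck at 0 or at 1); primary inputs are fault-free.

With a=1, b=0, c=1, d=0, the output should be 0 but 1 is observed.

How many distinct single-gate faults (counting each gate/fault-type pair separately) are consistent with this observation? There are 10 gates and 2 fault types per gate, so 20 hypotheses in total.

Fault-free: M1=1, M2=1, M3=0, M4=1, M5=1, M6=0, M7=0, M8=1, M9=0, M10=0 → 0. Observed 1.
  M1: none of the 2 fault types match ✗
  M2: none of the 2 fault types match ✗
  M3: none of the 2 fault types match ✗
  M4: none of the 2 fault types match ✗
  M5: none of the 2 fault types match ✗
  M6: none of the 2 fault types match ✗
  M7: none of the 2 fault types match ✗
  M8: stuck-at-0 ✓; others ✗
  M9: stuck-at-1 ✓; others ✗
  M10: stuck-at-1 ✓; others ✗
Consistent faults: {M8 stuck-at-0, M9 stuck-at-1, M10 stuck-at-1} — 3 in all.

3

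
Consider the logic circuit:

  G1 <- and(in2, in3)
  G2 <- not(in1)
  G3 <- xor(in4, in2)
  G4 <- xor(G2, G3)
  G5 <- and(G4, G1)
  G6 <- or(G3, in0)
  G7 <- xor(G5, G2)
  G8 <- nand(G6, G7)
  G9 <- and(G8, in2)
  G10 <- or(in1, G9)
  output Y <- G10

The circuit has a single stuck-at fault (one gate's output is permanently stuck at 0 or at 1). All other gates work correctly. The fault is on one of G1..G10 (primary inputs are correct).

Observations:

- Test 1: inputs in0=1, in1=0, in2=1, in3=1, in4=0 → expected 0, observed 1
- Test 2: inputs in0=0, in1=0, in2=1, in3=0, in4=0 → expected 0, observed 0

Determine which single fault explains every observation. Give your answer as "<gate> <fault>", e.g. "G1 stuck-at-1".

Fault-free values for test 1 (in0=1, in1=0, in2=1, in3=1, in4=0): G1=1, G2=1, G3=1, G4=0, G5=0, G6=1, G7=1, G8=0, G9=0, G10=0, giving Y=0. Observed 1.
Test 1: faults giving observed 1 are {G3 stuck-at-0, G4 stuck-at-1, G5 stuck-at-1, G6 stuck-at-0, G7 stuck-at-0, G8 stuck-at-1, G9 stuck-at-1, G10 stuck-at-1}.
Test 2 (in0=0, in1=0, in2=1, in3=0, in4=0): fault-free G1=0, G2=1, G3=1, G4=0, G5=0, G6=1, G7=1, G8=0, G9=0, G10=0 → 0; observed 0. Eliminates G3 stuck-at-0, G5 stuck-at-1, G6 stuck-at-0, G7 stuck-at-0, G8 stuck-at-1, G9 stuck-at-1, G10 stuck-at-1.
Only G4 stuck-at-1 is consistent with every test.

G4 stuck-at-1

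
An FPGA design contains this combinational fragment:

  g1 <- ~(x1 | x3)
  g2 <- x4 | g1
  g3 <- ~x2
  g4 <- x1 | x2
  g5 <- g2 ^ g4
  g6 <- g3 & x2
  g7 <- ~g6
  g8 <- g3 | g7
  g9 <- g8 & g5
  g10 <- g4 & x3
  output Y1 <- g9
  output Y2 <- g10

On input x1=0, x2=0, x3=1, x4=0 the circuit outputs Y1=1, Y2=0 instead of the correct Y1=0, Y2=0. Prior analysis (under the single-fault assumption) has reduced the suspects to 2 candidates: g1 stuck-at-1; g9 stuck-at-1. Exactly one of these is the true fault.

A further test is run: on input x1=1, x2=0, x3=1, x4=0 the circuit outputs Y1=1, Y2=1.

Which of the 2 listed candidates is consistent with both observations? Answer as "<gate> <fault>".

g9 stuck-at-1

Evaluate each candidate on input x1=1, x2=0, x3=1, x4=0:
  g1 stuck-at-1: g1=1 [stuck-at-1], g2=1, g3=1, g4=1, g5=0, g6=0, g7=1, g8=1, g9=0, g10=1 → Y1=0, Y2=1 — eliminated
  g9 stuck-at-1: g1=0, g2=0, g3=1, g4=1, g5=1, g6=0, g7=1, g8=1, g9=1 [stuck-at-1], g10=1 → Y1=1, Y2=1 — matches
Only g9 stuck-at-1 reproduces the observed Y1=1, Y2=1.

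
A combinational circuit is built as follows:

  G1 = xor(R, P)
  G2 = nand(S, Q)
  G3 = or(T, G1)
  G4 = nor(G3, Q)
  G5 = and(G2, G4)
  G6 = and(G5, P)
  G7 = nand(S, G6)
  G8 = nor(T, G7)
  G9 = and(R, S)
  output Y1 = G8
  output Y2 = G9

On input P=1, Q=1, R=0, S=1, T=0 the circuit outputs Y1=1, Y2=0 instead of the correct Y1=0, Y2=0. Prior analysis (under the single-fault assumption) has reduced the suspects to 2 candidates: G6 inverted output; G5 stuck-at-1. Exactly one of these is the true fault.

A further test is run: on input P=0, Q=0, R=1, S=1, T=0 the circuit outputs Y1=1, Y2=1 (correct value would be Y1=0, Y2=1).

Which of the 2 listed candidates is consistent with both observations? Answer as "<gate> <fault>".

G6 inverted output

Evaluate each candidate on input P=0, Q=0, R=1, S=1, T=0:
  G6 inverted output: G1=1, G2=1, G3=1, G4=0, G5=0, G6=1 [inverted output], G7=0, G8=1, G9=1 → Y1=1, Y2=1 — matches
  G5 stuck-at-1: G1=1, G2=1, G3=1, G4=0, G5=1 [stuck-at-1], G6=0, G7=1, G8=0, G9=1 → Y1=0, Y2=1 — eliminated
Only G6 inverted output reproduces the observed Y1=1, Y2=1.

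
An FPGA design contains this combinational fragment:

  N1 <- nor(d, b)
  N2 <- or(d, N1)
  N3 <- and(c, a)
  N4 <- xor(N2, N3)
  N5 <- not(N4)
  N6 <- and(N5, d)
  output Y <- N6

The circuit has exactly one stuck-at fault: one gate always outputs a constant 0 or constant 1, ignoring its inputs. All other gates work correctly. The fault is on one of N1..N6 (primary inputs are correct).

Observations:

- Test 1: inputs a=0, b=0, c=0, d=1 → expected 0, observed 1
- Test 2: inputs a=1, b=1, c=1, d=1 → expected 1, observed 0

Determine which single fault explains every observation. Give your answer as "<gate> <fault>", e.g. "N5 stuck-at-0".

Fault-free values for test 1 (a=0, b=0, c=0, d=1): N1=0, N2=1, N3=0, N4=1, N5=0, N6=0, giving Y=0. Observed 1.
Test 1: faults giving observed 1 are {N2 stuck-at-0, N3 stuck-at-1, N4 stuck-at-0, N5 stuck-at-1, N6 stuck-at-1}.
Test 2 (a=1, b=1, c=1, d=1): fault-free N1=0, N2=1, N3=1, N4=0, N5=1, N6=1 → 1; observed 0. Eliminates N3 stuck-at-1, N4 stuck-at-0, N5 stuck-at-1, N6 stuck-at-1.
Only N2 stuck-at-0 is consistent with every test.

N2 stuck-at-0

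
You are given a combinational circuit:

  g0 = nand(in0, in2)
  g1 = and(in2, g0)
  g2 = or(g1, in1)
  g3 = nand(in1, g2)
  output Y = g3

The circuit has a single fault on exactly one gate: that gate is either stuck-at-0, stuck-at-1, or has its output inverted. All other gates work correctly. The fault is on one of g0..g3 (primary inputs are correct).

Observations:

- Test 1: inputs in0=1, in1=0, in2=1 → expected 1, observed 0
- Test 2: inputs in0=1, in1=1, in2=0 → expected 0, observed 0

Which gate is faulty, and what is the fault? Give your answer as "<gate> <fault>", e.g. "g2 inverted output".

Fault-free values for test 1 (in0=1, in1=0, in2=1): g0=0, g1=0, g2=0, g3=1, giving Y=1. Observed 0.
Test 1: faults giving observed 0 are {g3 stuck-at-0, g3 inverted output}.
Test 2 (in0=1, in1=1, in2=0): fault-free g0=1, g1=0, g2=1, g3=0 → 0; observed 0. Eliminates g3 inverted output.
Only g3 stuck-at-0 is consistent with every test.

g3 stuck-at-0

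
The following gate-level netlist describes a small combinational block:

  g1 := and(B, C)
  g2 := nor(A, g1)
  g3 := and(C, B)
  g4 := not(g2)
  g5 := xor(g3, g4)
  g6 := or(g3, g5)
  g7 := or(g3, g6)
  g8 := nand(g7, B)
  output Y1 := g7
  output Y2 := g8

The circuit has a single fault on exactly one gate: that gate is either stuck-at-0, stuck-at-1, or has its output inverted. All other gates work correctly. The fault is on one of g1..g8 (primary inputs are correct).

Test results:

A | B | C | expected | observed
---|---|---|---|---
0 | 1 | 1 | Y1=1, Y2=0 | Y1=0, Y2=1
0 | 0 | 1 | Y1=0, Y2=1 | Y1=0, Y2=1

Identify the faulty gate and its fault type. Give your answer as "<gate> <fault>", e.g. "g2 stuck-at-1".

Fault-free values for test 1 (A=0, B=1, C=1): g1=1, g2=0, g3=1, g4=1, g5=0, g6=1, g7=1, g8=0, giving Y1=1, Y2=0. Observed Y1=0, Y2=1.
Test 1: faults giving observed Y1=0, Y2=1 are {g7 stuck-at-0, g7 inverted output}.
Test 2 (A=0, B=0, C=1): fault-free g1=0, g2=1, g3=0, g4=0, g5=0, g6=0, g7=0, g8=1 → Y1=0, Y2=1; observed Y1=0, Y2=1. Eliminates g7 inverted output.
Only g7 stuck-at-0 is consistent with every test.

g7 stuck-at-0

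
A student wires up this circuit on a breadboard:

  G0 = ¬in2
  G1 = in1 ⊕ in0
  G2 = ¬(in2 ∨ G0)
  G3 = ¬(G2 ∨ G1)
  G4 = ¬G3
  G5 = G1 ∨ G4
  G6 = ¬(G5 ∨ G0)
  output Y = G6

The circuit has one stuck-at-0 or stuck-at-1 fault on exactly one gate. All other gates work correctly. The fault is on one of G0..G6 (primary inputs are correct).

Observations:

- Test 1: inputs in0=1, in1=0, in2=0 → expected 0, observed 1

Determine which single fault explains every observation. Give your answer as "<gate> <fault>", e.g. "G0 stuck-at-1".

Fault-free values for test 1 (in0=1, in1=0, in2=0): G0=1, G1=1, G2=0, G3=0, G4=1, G5=1, G6=0, giving Y=0. Observed 1.
Test 1: faults giving observed 1 are {G6 stuck-at-1}.
Only G6 stuck-at-1 is consistent with every test.

G6 stuck-at-1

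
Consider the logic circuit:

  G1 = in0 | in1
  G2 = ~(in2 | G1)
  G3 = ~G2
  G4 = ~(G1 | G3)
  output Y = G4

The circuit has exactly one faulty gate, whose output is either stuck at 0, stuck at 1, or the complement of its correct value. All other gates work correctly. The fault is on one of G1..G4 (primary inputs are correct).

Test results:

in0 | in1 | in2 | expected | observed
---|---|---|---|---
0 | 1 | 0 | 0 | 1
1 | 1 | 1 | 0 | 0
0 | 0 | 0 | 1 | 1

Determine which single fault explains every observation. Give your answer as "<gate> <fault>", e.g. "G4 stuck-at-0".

Fault-free values for test 1 (in0=0, in1=1, in2=0): G1=1, G2=0, G3=1, G4=0, giving Y=0. Observed 1.
Test 1: faults giving observed 1 are {G1 stuck-at-0, G1 inverted output, G4 stuck-at-1, G4 inverted output}.
Test 2 (in0=1, in1=1, in2=1): fault-free G1=1, G2=0, G3=1, G4=0 → 0; observed 0. Eliminates G4 stuck-at-1, G4 inverted output.
Test 3 (in0=0, in1=0, in2=0): fault-free G1=0, G2=1, G3=0, G4=1 → 1; observed 1. Eliminates G1 inverted output.
Only G1 stuck-at-0 is consistent with every test.

G1 stuck-at-0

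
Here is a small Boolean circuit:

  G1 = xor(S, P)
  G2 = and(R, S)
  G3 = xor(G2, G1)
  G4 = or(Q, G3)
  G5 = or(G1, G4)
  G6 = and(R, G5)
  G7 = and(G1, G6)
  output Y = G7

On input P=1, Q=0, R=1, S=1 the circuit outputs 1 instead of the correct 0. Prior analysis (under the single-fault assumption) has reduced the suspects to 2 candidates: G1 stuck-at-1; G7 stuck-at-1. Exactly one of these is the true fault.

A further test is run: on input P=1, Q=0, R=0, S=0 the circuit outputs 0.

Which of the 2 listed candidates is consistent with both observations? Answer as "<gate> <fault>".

Evaluate each candidate on input P=1, Q=0, R=0, S=0:
  G1 stuck-at-1: G1=1 [stuck-at-1], G2=0, G3=1, G4=1, G5=1, G6=0, G7=0 → 0 — matches
  G7 stuck-at-1: G1=1, G2=0, G3=1, G4=1, G5=1, G6=0, G7=1 [stuck-at-1] → 1 — eliminated
Only G1 stuck-at-1 reproduces the observed 0.

G1 stuck-at-1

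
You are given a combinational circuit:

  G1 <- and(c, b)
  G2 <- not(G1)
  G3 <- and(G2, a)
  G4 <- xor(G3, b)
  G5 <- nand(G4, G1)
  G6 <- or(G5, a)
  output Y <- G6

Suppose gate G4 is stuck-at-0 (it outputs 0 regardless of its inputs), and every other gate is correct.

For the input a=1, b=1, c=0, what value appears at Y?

Propagate with G4 forced: G1=0, G2=1, G3=1, G4=0 [stuck-at-0], G5=1, G6=1.
So Y = 1. (Same as the fault-free value — the fault is masked on this input.)

1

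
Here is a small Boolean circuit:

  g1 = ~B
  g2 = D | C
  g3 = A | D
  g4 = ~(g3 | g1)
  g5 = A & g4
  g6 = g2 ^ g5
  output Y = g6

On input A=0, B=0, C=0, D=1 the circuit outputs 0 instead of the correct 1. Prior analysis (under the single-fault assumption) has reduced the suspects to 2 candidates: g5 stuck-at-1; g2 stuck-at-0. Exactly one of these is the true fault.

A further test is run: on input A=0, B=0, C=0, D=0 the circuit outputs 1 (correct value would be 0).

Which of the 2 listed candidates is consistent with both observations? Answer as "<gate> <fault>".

Evaluate each candidate on input A=0, B=0, C=0, D=0:
  g5 stuck-at-1: g1=1, g2=0, g3=0, g4=0, g5=1 [stuck-at-1], g6=1 → 1 — matches
  g2 stuck-at-0: g1=1, g2=0 [stuck-at-0], g3=0, g4=0, g5=0, g6=0 → 0 — eliminated
Only g5 stuck-at-1 reproduces the observed 1.

g5 stuck-at-1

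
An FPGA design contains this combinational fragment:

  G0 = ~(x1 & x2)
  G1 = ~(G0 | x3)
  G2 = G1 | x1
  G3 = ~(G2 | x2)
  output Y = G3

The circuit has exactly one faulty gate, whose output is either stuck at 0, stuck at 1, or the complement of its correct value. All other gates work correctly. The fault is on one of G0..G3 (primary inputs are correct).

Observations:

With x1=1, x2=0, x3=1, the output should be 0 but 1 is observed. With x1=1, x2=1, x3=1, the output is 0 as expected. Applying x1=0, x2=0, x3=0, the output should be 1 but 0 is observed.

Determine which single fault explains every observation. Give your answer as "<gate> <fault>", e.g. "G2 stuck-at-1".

G2 inverted output

Fault-free values for test 1 (x1=1, x2=0, x3=1): G0=1, G1=0, G2=1, G3=0, giving Y=0. Observed 1.
Test 1: faults giving observed 1 are {G2 stuck-at-0, G2 inverted output, G3 stuck-at-1, G3 inverted output}.
Test 2 (x1=1, x2=1, x3=1): fault-free G0=0, G1=0, G2=1, G3=0 → 0; observed 0. Eliminates G3 stuck-at-1, G3 inverted output.
Test 3 (x1=0, x2=0, x3=0): fault-free G0=1, G1=0, G2=0, G3=1 → 1; observed 0. Eliminates G2 stuck-at-0.
Only G2 inverted output is consistent with every test.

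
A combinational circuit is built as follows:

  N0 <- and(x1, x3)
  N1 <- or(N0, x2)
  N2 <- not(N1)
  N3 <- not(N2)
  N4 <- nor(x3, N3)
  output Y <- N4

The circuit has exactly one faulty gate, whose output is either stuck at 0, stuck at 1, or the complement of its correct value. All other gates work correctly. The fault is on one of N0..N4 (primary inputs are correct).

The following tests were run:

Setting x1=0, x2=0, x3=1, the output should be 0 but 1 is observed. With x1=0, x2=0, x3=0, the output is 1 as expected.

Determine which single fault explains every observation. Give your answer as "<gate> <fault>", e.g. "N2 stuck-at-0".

Fault-free values for test 1 (x1=0, x2=0, x3=1): N0=0, N1=0, N2=1, N3=0, N4=0, giving Y=0. Observed 1.
Test 1: faults giving observed 1 are {N4 stuck-at-1, N4 inverted output}.
Test 2 (x1=0, x2=0, x3=0): fault-free N0=0, N1=0, N2=1, N3=0, N4=1 → 1; observed 1. Eliminates N4 inverted output.
Only N4 stuck-at-1 is consistent with every test.

N4 stuck-at-1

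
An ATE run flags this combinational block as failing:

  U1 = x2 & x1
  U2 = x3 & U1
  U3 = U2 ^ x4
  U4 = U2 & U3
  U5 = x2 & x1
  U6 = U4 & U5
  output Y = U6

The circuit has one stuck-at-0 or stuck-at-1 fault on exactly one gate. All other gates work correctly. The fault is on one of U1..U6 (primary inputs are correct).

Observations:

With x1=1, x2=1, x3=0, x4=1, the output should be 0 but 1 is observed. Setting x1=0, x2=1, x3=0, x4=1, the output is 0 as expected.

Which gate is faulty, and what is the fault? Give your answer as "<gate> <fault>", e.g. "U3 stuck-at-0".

Fault-free values for test 1 (x1=1, x2=1, x3=0, x4=1): U1=1, U2=0, U3=1, U4=0, U5=1, U6=0, giving Y=0. Observed 1.
Test 1: faults giving observed 1 are {U4 stuck-at-1, U6 stuck-at-1}.
Test 2 (x1=0, x2=1, x3=0, x4=1): fault-free U1=0, U2=0, U3=1, U4=0, U5=0, U6=0 → 0; observed 0. Eliminates U6 stuck-at-1.
Only U4 stuck-at-1 is consistent with every test.

U4 stuck-at-1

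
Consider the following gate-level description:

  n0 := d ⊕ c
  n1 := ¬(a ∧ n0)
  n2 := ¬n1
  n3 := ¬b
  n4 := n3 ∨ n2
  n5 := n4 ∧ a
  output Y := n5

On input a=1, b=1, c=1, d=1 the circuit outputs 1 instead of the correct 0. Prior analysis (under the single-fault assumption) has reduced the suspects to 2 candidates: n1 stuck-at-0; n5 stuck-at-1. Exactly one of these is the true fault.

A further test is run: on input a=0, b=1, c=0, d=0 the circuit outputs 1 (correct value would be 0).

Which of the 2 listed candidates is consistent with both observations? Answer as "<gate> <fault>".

Evaluate each candidate on input a=0, b=1, c=0, d=0:
  n1 stuck-at-0: n0=0, n1=0 [stuck-at-0], n2=1, n3=0, n4=1, n5=0 → 0 — eliminated
  n5 stuck-at-1: n0=0, n1=1, n2=0, n3=0, n4=0, n5=1 [stuck-at-1] → 1 — matches
Only n5 stuck-at-1 reproduces the observed 1.

n5 stuck-at-1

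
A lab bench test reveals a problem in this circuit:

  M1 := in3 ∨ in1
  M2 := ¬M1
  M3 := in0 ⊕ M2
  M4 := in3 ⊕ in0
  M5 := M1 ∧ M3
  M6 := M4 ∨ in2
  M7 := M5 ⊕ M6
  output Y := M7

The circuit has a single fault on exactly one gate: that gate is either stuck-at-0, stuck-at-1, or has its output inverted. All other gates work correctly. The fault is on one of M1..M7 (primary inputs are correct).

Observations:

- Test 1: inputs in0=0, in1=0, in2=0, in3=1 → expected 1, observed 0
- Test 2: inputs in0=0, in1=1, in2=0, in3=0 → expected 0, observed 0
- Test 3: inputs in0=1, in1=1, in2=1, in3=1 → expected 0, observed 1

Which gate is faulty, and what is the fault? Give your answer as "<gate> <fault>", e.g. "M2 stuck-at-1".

Fault-free values for test 1 (in0=0, in1=0, in2=0, in3=1): M1=1, M2=0, M3=0, M4=1, M5=0, M6=1, M7=1, giving Y=1. Observed 0.
Test 1: faults giving observed 0 are {M2 stuck-at-1, M2 inverted output, M3 stuck-at-1, M3 inverted output, M4 stuck-at-0, M4 inverted output, M5 stuck-at-1, M5 inverted output, M6 stuck-at-0, M6 inverted output, M7 stuck-at-0, M7 inverted output}.
Test 2 (in0=0, in1=1, in2=0, in3=0): fault-free M1=1, M2=0, M3=0, M4=0, M5=0, M6=0, M7=0 → 0; observed 0. Eliminates M2 stuck-at-1, M2 inverted output, M3 stuck-at-1, M3 inverted output, M4 inverted output, M5 stuck-at-1, M5 inverted output, M6 inverted output, M7 inverted output.
Test 3 (in0=1, in1=1, in2=1, in3=1): fault-free M1=1, M2=0, M3=1, M4=0, M5=1, M6=1, M7=0 → 0; observed 1. Eliminates M4 stuck-at-0, M7 stuck-at-0.
Only M6 stuck-at-0 is consistent with every test.

M6 stuck-at-0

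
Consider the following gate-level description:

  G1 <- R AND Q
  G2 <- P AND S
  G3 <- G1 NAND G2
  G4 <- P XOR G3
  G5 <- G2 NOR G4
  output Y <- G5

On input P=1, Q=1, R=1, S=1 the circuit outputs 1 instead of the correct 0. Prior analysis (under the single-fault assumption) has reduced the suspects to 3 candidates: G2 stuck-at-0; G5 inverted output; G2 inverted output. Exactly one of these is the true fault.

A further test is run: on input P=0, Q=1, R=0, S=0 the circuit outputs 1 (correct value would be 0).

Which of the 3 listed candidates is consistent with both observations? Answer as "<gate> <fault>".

G5 inverted output

Evaluate each candidate on input P=0, Q=1, R=0, S=0:
  G2 stuck-at-0: G1=0, G2=0 [stuck-at-0], G3=1, G4=1, G5=0 → 0 — eliminated
  G5 inverted output: G1=0, G2=0, G3=1, G4=1, G5=1 [inverted output] → 1 — matches
  G2 inverted output: G1=0, G2=1 [inverted output], G3=1, G4=1, G5=0 → 0 — eliminated
Only G5 inverted output reproduces the observed 1.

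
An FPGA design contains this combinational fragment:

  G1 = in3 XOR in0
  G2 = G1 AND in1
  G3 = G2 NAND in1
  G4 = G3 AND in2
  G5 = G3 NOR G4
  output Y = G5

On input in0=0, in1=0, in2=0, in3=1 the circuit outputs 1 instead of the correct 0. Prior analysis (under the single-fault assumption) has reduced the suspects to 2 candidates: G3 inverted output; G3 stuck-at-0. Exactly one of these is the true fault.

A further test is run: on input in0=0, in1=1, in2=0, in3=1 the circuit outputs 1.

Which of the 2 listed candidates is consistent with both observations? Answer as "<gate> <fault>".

Evaluate each candidate on input in0=0, in1=1, in2=0, in3=1:
  G3 inverted output: G1=1, G2=1, G3=1 [inverted output], G4=0, G5=0 → 0 — eliminated
  G3 stuck-at-0: G1=1, G2=1, G3=0 [stuck-at-0], G4=0, G5=1 → 1 — matches
Only G3 stuck-at-0 reproduces the observed 1.

G3 stuck-at-0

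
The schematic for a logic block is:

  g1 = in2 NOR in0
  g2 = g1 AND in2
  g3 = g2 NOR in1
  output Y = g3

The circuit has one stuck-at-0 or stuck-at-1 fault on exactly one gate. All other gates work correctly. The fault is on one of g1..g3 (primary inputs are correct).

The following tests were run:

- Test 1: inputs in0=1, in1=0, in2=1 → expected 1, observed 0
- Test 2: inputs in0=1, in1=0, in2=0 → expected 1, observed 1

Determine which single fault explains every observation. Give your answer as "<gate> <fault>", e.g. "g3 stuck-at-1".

Fault-free values for test 1 (in0=1, in1=0, in2=1): g1=0, g2=0, g3=1, giving Y=1. Observed 0.
Test 1: faults giving observed 0 are {g1 stuck-at-1, g2 stuck-at-1, g3 stuck-at-0}.
Test 2 (in0=1, in1=0, in2=0): fault-free g1=0, g2=0, g3=1 → 1; observed 1. Eliminates g2 stuck-at-1, g3 stuck-at-0.
Only g1 stuck-at-1 is consistent with every test.

g1 stuck-at-1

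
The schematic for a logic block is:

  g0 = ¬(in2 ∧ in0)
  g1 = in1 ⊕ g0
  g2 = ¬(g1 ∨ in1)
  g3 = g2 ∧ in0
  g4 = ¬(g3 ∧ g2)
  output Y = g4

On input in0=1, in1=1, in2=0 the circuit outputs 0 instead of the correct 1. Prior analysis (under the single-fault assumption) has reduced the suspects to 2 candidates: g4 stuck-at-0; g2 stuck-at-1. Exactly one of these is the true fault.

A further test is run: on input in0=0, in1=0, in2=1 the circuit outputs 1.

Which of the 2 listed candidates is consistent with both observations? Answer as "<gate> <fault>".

Evaluate each candidate on input in0=0, in1=0, in2=1:
  g4 stuck-at-0: g0=1, g1=1, g2=0, g3=0, g4=0 [stuck-at-0] → 0 — eliminated
  g2 stuck-at-1: g0=1, g1=1, g2=1 [stuck-at-1], g3=0, g4=1 → 1 — matches
Only g2 stuck-at-1 reproduces the observed 1.

g2 stuck-at-1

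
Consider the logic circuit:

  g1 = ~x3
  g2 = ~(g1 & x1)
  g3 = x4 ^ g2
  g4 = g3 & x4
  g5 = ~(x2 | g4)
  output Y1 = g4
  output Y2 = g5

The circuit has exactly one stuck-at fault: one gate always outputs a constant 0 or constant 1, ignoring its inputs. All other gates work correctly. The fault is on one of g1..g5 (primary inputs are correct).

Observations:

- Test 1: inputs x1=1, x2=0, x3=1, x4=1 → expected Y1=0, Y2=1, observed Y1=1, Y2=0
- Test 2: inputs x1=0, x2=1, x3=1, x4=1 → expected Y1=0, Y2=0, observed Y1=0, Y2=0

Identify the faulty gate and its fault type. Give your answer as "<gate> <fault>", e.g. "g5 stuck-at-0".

g1 stuck-at-1

Fault-free values for test 1 (x1=1, x2=0, x3=1, x4=1): g1=0, g2=1, g3=0, g4=0, g5=1, giving Y1=0, Y2=1. Observed Y1=1, Y2=0.
Test 1: faults giving observed Y1=1, Y2=0 are {g1 stuck-at-1, g2 stuck-at-0, g3 stuck-at-1, g4 stuck-at-1}.
Test 2 (x1=0, x2=1, x3=1, x4=1): fault-free g1=0, g2=1, g3=0, g4=0, g5=0 → Y1=0, Y2=0; observed Y1=0, Y2=0. Eliminates g2 stuck-at-0, g3 stuck-at-1, g4 stuck-at-1.
Only g1 stuck-at-1 is consistent with every test.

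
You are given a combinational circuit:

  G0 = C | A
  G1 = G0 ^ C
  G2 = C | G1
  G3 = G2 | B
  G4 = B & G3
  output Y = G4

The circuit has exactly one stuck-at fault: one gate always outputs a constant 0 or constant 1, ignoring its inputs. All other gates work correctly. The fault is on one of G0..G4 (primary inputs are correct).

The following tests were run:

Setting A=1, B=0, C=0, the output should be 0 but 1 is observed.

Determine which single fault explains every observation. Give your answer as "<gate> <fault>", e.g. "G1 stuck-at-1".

Fault-free values for test 1 (A=1, B=0, C=0): G0=1, G1=1, G2=1, G3=1, G4=0, giving Y=0. Observed 1.
Test 1: faults giving observed 1 are {G4 stuck-at-1}.
Only G4 stuck-at-1 is consistent with every test.

G4 stuck-at-1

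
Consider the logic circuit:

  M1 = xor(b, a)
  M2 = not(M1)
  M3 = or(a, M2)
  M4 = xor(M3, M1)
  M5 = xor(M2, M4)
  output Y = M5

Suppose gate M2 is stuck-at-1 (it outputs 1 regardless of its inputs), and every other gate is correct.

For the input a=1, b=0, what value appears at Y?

Propagate with M2 forced: M1=1, M2=1 [stuck-at-1], M3=1, M4=0, M5=1.
So Y = 1. (Without the fault it would be 0.)

1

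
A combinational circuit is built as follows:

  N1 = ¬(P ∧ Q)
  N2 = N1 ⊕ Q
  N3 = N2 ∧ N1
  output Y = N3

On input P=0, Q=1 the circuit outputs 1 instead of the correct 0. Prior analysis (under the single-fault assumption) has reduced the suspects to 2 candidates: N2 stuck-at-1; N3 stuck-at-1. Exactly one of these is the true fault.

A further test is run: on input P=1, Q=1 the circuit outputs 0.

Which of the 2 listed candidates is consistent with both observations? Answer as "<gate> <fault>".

Evaluate each candidate on input P=1, Q=1:
  N2 stuck-at-1: N1=0, N2=1 [stuck-at-1], N3=0 → 0 — matches
  N3 stuck-at-1: N1=0, N2=1, N3=1 [stuck-at-1] → 1 — eliminated
Only N2 stuck-at-1 reproduces the observed 0.

N2 stuck-at-1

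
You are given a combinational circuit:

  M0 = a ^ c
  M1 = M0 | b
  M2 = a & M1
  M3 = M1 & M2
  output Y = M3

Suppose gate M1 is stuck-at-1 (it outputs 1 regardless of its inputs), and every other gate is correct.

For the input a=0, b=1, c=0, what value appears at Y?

0

Propagate with M1 forced: M0=0, M1=1 [stuck-at-1], M2=0, M3=0.
So Y = 0. (Same as the fault-free value — the fault is masked on this input.)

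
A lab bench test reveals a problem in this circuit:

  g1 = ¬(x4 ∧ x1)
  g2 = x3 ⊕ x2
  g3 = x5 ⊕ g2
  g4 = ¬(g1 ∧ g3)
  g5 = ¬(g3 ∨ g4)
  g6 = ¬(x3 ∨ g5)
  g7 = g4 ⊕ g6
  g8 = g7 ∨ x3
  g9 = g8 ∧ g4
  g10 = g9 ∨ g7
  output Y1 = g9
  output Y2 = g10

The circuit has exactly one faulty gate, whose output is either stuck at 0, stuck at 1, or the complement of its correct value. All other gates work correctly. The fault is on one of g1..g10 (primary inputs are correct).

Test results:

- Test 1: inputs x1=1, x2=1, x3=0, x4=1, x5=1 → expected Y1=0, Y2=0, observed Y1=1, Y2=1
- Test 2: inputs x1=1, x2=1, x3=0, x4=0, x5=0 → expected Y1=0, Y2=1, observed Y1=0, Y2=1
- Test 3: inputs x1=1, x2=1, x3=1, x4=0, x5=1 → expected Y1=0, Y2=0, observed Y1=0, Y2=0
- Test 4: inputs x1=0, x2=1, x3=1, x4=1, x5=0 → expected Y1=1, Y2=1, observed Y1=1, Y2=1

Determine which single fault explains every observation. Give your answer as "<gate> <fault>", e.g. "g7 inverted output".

g8 stuck-at-1

Fault-free values for test 1 (x1=1, x2=1, x3=0, x4=1, x5=1): g1=0, g2=1, g3=0, g4=1, g5=0, g6=1, g7=0, g8=0, g9=0, g10=0, giving Y1=0, Y2=0. Observed Y1=1, Y2=1.
Test 1: faults giving observed Y1=1, Y2=1 are {g5 stuck-at-1, g5 inverted output, g6 stuck-at-0, g6 inverted output, g7 stuck-at-1, g7 inverted output, g8 stuck-at-1, g8 inverted output, g9 stuck-at-1, g9 inverted output}.
Test 2 (x1=1, x2=1, x3=0, x4=0, x5=0): fault-free g1=1, g2=1, g3=1, g4=0, g5=0, g6=1, g7=1, g8=1, g9=0, g10=1 → Y1=0, Y2=1; observed Y1=0, Y2=1. Eliminates g5 stuck-at-1, g5 inverted output, g6 stuck-at-0, g6 inverted output, g7 inverted output, g9 stuck-at-1, g9 inverted output.
Test 3 (x1=1, x2=1, x3=1, x4=0, x5=1): fault-free g1=1, g2=0, g3=1, g4=0, g5=0, g6=0, g7=0, g8=1, g9=0, g10=0 → Y1=0, Y2=0; observed Y1=0, Y2=0. Eliminates g7 stuck-at-1.
Test 4 (x1=0, x2=1, x3=1, x4=1, x5=0): fault-free g1=1, g2=0, g3=0, g4=1, g5=0, g6=0, g7=1, g8=1, g9=1, g10=1 → Y1=1, Y2=1; observed Y1=1, Y2=1. Eliminates g8 inverted output.
Only g8 stuck-at-1 is consistent with every test.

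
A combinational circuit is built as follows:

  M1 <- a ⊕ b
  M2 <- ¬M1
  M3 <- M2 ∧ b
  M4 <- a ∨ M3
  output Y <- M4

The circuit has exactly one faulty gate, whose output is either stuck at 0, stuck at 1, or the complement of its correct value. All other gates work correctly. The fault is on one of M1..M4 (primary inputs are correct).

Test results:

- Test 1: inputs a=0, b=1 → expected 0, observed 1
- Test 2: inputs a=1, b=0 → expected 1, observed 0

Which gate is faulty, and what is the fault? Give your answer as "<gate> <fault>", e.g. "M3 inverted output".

M4 inverted output

Fault-free values for test 1 (a=0, b=1): M1=1, M2=0, M3=0, M4=0, giving Y=0. Observed 1.
Test 1: faults giving observed 1 are {M1 stuck-at-0, M1 inverted output, M2 stuck-at-1, M2 inverted output, M3 stuck-at-1, M3 inverted output, M4 stuck-at-1, M4 inverted output}.
Test 2 (a=1, b=0): fault-free M1=1, M2=0, M3=0, M4=1 → 1; observed 0. Eliminates M1 stuck-at-0, M1 inverted output, M2 stuck-at-1, M2 inverted output, M3 stuck-at-1, M3 inverted output, M4 stuck-at-1.
Only M4 inverted output is consistent with every test.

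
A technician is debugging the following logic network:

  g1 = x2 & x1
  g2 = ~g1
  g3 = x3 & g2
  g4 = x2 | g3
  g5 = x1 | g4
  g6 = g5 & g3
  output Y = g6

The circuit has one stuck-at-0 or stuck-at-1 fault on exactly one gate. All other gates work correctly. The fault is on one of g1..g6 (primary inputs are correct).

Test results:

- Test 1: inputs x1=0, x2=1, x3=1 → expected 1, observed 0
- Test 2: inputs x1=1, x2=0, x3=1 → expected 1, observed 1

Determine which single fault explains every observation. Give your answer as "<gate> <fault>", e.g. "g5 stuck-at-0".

Fault-free values for test 1 (x1=0, x2=1, x3=1): g1=0, g2=1, g3=1, g4=1, g5=1, g6=1, giving Y=1. Observed 0.
Test 1: faults giving observed 0 are {g1 stuck-at-1, g2 stuck-at-0, g3 stuck-at-0, g4 stuck-at-0, g5 stuck-at-0, g6 stuck-at-0}.
Test 2 (x1=1, x2=0, x3=1): fault-free g1=0, g2=1, g3=1, g4=1, g5=1, g6=1 → 1; observed 1. Eliminates g1 stuck-at-1, g2 stuck-at-0, g3 stuck-at-0, g5 stuck-at-0, g6 stuck-at-0.
Only g4 stuck-at-0 is consistent with every test.

g4 stuck-at-0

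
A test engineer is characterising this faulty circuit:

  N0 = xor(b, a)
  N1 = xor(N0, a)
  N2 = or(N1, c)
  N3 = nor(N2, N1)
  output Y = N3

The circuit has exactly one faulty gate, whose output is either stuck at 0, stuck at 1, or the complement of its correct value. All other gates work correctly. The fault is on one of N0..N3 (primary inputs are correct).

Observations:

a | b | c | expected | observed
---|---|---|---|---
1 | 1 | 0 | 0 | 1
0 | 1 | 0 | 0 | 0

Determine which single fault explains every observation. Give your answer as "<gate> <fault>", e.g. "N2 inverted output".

Fault-free values for test 1 (a=1, b=1, c=0): N0=0, N1=1, N2=1, N3=0, giving Y=0. Observed 1.
Test 1: faults giving observed 1 are {N0 stuck-at-1, N0 inverted output, N1 stuck-at-0, N1 inverted output, N3 stuck-at-1, N3 inverted output}.
Test 2 (a=0, b=1, c=0): fault-free N0=1, N1=1, N2=1, N3=0 → 0; observed 0. Eliminates N0 inverted output, N1 stuck-at-0, N1 inverted output, N3 stuck-at-1, N3 inverted output.
Only N0 stuck-at-1 is consistent with every test.

N0 stuck-at-1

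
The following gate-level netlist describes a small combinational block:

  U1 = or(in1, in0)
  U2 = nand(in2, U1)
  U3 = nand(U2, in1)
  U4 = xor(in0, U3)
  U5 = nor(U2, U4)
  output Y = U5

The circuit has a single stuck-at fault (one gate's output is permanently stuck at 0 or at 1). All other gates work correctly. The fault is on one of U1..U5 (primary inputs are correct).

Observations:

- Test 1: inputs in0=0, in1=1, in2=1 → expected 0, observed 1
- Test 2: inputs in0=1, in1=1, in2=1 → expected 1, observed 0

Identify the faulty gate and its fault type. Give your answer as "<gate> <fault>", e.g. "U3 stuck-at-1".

U3 stuck-at-0

Fault-free values for test 1 (in0=0, in1=1, in2=1): U1=1, U2=0, U3=1, U4=1, U5=0, giving Y=0. Observed 1.
Test 1: faults giving observed 1 are {U3 stuck-at-0, U4 stuck-at-0, U5 stuck-at-1}.
Test 2 (in0=1, in1=1, in2=1): fault-free U1=1, U2=0, U3=1, U4=0, U5=1 → 1; observed 0. Eliminates U4 stuck-at-0, U5 stuck-at-1.
Only U3 stuck-at-0 is consistent with every test.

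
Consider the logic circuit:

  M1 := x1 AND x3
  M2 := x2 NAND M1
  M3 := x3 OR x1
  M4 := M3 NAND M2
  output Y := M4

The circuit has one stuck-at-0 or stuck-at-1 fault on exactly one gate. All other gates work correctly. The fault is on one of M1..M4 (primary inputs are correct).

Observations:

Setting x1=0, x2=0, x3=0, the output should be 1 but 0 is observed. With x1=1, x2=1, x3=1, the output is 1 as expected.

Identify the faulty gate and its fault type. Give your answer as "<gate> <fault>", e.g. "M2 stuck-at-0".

Fault-free values for test 1 (x1=0, x2=0, x3=0): M1=0, M2=1, M3=0, M4=1, giving Y=1. Observed 0.
Test 1: faults giving observed 0 are {M3 stuck-at-1, M4 stuck-at-0}.
Test 2 (x1=1, x2=1, x3=1): fault-free M1=1, M2=0, M3=1, M4=1 → 1; observed 1. Eliminates M4 stuck-at-0.
Only M3 stuck-at-1 is consistent with every test.

M3 stuck-at-1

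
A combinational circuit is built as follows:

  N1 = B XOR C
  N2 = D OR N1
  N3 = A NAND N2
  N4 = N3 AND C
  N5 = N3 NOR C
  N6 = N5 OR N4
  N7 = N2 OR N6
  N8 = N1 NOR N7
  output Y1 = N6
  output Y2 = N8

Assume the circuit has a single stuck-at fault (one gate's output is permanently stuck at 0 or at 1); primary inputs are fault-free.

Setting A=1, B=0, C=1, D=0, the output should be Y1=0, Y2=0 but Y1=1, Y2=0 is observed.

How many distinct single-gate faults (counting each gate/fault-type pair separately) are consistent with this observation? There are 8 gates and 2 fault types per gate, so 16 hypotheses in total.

6

Fault-free: N1=1, N2=1, N3=0, N4=0, N5=0, N6=0, N7=1, N8=0 → Y1=0, Y2=0. Observed Y1=1, Y2=0.
  N1: stuck-at-0 ✓; others ✗
  N2: stuck-at-0 ✓; others ✗
  N3: stuck-at-1 ✓; others ✗
  N4: stuck-at-1 ✓; others ✗
  N5: stuck-at-1 ✓; others ✗
  N6: stuck-at-1 ✓; others ✗
  N7: none of the 2 fault types match ✗
  N8: none of the 2 fault types match ✗
Consistent faults: {N1 stuck-at-0, N2 stuck-at-0, N3 stuck-at-1, N4 stuck-at-1, N5 stuck-at-1, N6 stuck-at-1} — 6 in all.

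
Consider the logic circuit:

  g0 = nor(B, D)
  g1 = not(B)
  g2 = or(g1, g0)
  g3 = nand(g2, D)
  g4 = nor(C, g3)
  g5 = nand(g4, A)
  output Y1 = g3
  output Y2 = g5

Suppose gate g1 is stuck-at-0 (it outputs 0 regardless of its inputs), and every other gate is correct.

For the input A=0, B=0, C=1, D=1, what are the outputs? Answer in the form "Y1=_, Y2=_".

Propagate with g1 forced: g0=0, g1=0 [stuck-at-0], g2=0, g3=1, g4=0, g5=1.
So the outputs are Y1=1, Y2=1. (Without the fault they would be Y1=0, Y2=1.)

Y1=1, Y2=1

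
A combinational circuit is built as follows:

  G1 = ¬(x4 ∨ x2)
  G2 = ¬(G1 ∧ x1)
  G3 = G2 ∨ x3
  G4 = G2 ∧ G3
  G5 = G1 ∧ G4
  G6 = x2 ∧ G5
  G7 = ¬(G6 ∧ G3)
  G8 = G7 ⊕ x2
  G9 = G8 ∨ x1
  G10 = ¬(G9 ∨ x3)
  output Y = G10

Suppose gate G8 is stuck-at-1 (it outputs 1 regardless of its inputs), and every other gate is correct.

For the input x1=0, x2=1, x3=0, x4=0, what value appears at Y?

Propagate with G8 forced: G1=0, G2=1, G3=1, G4=1, G5=0, G6=0, G7=1, G8=1 [stuck-at-1], G9=1, G10=0.
So Y = 0. (Without the fault it would be 1.)

0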